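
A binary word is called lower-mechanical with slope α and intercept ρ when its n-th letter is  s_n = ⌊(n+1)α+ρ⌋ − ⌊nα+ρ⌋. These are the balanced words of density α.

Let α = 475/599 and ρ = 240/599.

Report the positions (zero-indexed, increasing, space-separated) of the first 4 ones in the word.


0 2 3 4

n=0: ⌊715/599⌋−⌊240/599⌋ = 1−0 = 1  ← one
n=1: ⌊1190/599⌋−⌊715/599⌋ = 1−1 = 0
n=2: ⌊1665/599⌋−⌊1190/599⌋ = 2−1 = 1  ← one
n=3: ⌊2140/599⌋−⌊1665/599⌋ = 3−2 = 1  ← one
n=4: ⌊2615/599⌋−⌊2140/599⌋ = 4−3 = 1  ← one
positions of the first 4 ones: 0 2 3 4


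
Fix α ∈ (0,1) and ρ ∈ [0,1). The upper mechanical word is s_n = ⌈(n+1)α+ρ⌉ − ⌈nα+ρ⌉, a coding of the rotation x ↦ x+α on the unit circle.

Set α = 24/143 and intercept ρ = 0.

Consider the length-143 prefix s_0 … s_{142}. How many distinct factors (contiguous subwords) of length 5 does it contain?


t_n = ⌈(n·24)/143⌉ for n = 0 … 143:
  n=0…9: ⌈0/143⌉=0 ⌈24/143⌉=1 ⌈48/143⌉=1 ⌈72/143⌉=1 ⌈96/143⌉=1 ⌈120/143⌉=1 ⌈144/143⌉=2 ⌈168/143⌉=2 ⌈192/143⌉=2 ⌈216/143⌉=2
  n=10…19: ⌈240/143⌉=2 ⌈264/143⌉=2 ⌈288/143⌉=3 ⌈312/143⌉=3 ⌈336/143⌉=3 ⌈360/143⌉=3 ⌈384/143⌉=3 ⌈408/143⌉=3 ⌈432/143⌉=4 ⌈456/143⌉=4
  n=20…29: ⌈480/143⌉=4 ⌈504/143⌉=4 ⌈528/143⌉=4 ⌈552/143⌉=4 ⌈576/143⌉=5 ⌈600/143⌉=5 ⌈624/143⌉=5 ⌈648/143⌉=5 ⌈672/143⌉=5 ⌈696/143⌉=5
  n=30…39: ⌈720/143⌉=6 ⌈744/143⌉=6 ⌈768/143⌉=6 ⌈792/143⌉=6 ⌈816/143⌉=6 ⌈840/143⌉=6 ⌈864/143⌉=7 ⌈888/143⌉=7 ⌈912/143⌉=7 ⌈936/143⌉=7
  n=40…49: ⌈960/143⌉=7 ⌈984/143⌉=7 ⌈1008/143⌉=8 ⌈1032/143⌉=8 ⌈1056/143⌉=8 ⌈1080/143⌉=8 ⌈1104/143⌉=8 ⌈1128/143⌉=8 ⌈1152/143⌉=9 ⌈1176/143⌉=9
  n=50…59: ⌈1200/143⌉=9 ⌈1224/143⌉=9 ⌈1248/143⌉=9 ⌈1272/143⌉=9 ⌈1296/143⌉=10 ⌈1320/143⌉=10 ⌈1344/143⌉=10 ⌈1368/143⌉=10 ⌈1392/143⌉=10 ⌈1416/143⌉=10
  n=60…69: ⌈1440/143⌉=11 ⌈1464/143⌉=11 ⌈1488/143⌉=11 ⌈1512/143⌉=11 ⌈1536/143⌉=11 ⌈1560/143⌉=11 ⌈1584/143⌉=12 ⌈1608/143⌉=12 ⌈1632/143⌉=12 ⌈1656/143⌉=12
  n=70…79: ⌈1680/143⌉=12 ⌈1704/143⌉=12 ⌈1728/143⌉=13 ⌈1752/143⌉=13 ⌈1776/143⌉=13 ⌈1800/143⌉=13 ⌈1824/143⌉=13 ⌈1848/143⌉=13 ⌈1872/143⌉=14 ⌈1896/143⌉=14
  n=80…89: ⌈1920/143⌉=14 ⌈1944/143⌉=14 ⌈1968/143⌉=14 ⌈1992/143⌉=14 ⌈2016/143⌉=15 ⌈2040/143⌉=15 ⌈2064/143⌉=15 ⌈2088/143⌉=15 ⌈2112/143⌉=15 ⌈2136/143⌉=15
  n=90…99: ⌈2160/143⌉=16 ⌈2184/143⌉=16 ⌈2208/143⌉=16 ⌈2232/143⌉=16 ⌈2256/143⌉=16 ⌈2280/143⌉=16 ⌈2304/143⌉=17 ⌈2328/143⌉=17 ⌈2352/143⌉=17 ⌈2376/143⌉=17
  n=100…109: ⌈2400/143⌉=17 ⌈2424/143⌉=17 ⌈2448/143⌉=18 ⌈2472/143⌉=18 ⌈2496/143⌉=18 ⌈2520/143⌉=18 ⌈2544/143⌉=18 ⌈2568/143⌉=18 ⌈2592/143⌉=19 ⌈2616/143⌉=19
  n=110…119: ⌈2640/143⌉=19 ⌈2664/143⌉=19 ⌈2688/143⌉=19 ⌈2712/143⌉=19 ⌈2736/143⌉=20 ⌈2760/143⌉=20 ⌈2784/143⌉=20 ⌈2808/143⌉=20 ⌈2832/143⌉=20 ⌈2856/143⌉=20
  n=120…129: ⌈2880/143⌉=21 ⌈2904/143⌉=21 ⌈2928/143⌉=21 ⌈2952/143⌉=21 ⌈2976/143⌉=21 ⌈3000/143⌉=21 ⌈3024/143⌉=22 ⌈3048/143⌉=22 ⌈3072/143⌉=22 ⌈3096/143⌉=22
  n=130…139: ⌈3120/143⌉=22 ⌈3144/143⌉=22 ⌈3168/143⌉=23 ⌈3192/143⌉=23 ⌈3216/143⌉=23 ⌈3240/143⌉=23 ⌈3264/143⌉=23 ⌈3288/143⌉=23 ⌈3312/143⌉=24 ⌈3336/143⌉=24
  n=140…143: ⌈3360/143⌉=24 ⌈3384/143⌉=24 ⌈3408/143⌉=24 ⌈3432/143⌉=24
s_n = t_(n+1) − t_n for n = 0 … 142 gives
prefix = 10000100000100000100000100000100000100000100000100000100000100000100000100000100000100000100000100000100000100000100000100000100000100000100000
slide a length-5 window over [0..4] … [138..142] (139 windows); first occurrence of each distinct factor:
  [  0..  4] 10000
  [  1..  5] 00001
  [  2..  6] 00010
  [  3..  7] 00100
  [  4..  8] 01000
  [  6.. 10] 00000
  (the other 133 windows repeat one of these)
distinct factors: {00000, 00001, 00010, 00100, 01000, 10000}
count = 6  (Sturmian bound for length 5 is 6)

6


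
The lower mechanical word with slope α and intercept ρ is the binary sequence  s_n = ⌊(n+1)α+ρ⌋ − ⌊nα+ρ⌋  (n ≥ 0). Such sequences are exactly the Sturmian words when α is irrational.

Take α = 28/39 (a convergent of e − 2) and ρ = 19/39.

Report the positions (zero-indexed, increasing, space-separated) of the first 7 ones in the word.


0 2 3 4 6 7 9

n=0: ⌊47/39⌋−⌊19/39⌋ = 1−0 = 1  ← one
n=1: ⌊75/39⌋−⌊47/39⌋ = 1−1 = 0
n=2: ⌊103/39⌋−⌊75/39⌋ = 2−1 = 1  ← one
n=3: ⌊131/39⌋−⌊103/39⌋ = 3−2 = 1  ← one
n=4: ⌊159/39⌋−⌊131/39⌋ = 4−3 = 1  ← one
n=5: ⌊187/39⌋−⌊159/39⌋ = 4−4 = 0
n=6: ⌊215/39⌋−⌊187/39⌋ = 5−4 = 1  ← one
n=7: ⌊243/39⌋−⌊215/39⌋ = 6−5 = 1  ← one
n=8: ⌊271/39⌋−⌊243/39⌋ = 6−6 = 0
n=9: ⌊299/39⌋−⌊271/39⌋ = 7−6 = 1  ← one
positions of the first 7 ones: 0 2 3 4 6 7 9


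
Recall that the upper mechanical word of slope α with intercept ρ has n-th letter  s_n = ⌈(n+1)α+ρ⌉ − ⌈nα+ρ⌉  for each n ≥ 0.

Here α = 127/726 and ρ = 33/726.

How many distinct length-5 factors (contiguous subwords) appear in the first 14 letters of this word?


6

t_n = ⌈(n·127+33)/726⌉ for n = 0 … 14:
  n=0…9: ⌈33/726⌉=1 ⌈160/726⌉=1 ⌈287/726⌉=1 ⌈414/726⌉=1 ⌈541/726⌉=1 ⌈668/726⌉=1 ⌈795/726⌉=2 ⌈922/726⌉=2 ⌈1049/726⌉=2 ⌈1176/726⌉=2
  n=10…14: ⌈1303/726⌉=2 ⌈1430/726⌉=2 ⌈1557/726⌉=3 ⌈1684/726⌉=3 ⌈1811/726⌉=3
s_n = t_(n+1) − t_n for n = 0 … 13 gives
prefix = 00000100000100
slide a length-5 window over [0..4] … [9..13] (10 windows); first occurrence of each distinct factor:
  [  0..  4] 00000
  [  1..  5] 00001
  [  2..  6] 00010
  [  3..  7] 00100
  [  4..  8] 01000
  [  5..  9] 10000
  (the other 4 windows repeat one of these)
distinct factors: {00000, 00001, 00010, 00100, 01000, 10000}
count = 6  (Sturmian bound for length 5 is 6)


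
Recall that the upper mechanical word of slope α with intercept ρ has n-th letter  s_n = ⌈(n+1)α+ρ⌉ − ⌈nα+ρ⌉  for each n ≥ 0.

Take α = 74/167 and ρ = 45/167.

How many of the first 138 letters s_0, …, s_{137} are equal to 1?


#1s = Σ_{n=0}^{137} s_n = Σ_{n=0}^{137} (⌈(n+1)α+ρ⌉ − ⌈nα+ρ⌉)
the sum telescopes: every ⌈nα+ρ⌉ with 0 < n < 138 appears once with + and once with −, leaving ⌈138α+ρ⌉ − ⌈0·α+ρ⌉
138α + ρ = (138·74 + 45) / 167 = 10257/167
ρ = 45/167
⌈10257/167⌉ = 62,  ⌈45/167⌉ = 1
#1s = 62 − 1 = 61

61


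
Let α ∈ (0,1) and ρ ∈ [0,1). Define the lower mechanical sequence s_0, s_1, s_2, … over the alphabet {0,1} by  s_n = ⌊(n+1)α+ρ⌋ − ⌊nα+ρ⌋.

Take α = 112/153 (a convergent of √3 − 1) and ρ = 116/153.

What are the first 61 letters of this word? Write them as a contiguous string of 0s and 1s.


n=0: ⌊(1·112+116)/153⌋ − ⌊(0·112+116)/153⌋ = ⌊228/153⌋ − ⌊116/153⌋ = 1 − 0 = 1
n=1: ⌊(2·112+116)/153⌋ − ⌊(1·112+116)/153⌋ = ⌊340/153⌋ − ⌊228/153⌋ = 2 − 1 = 1
n=2: ⌊(3·112+116)/153⌋ − ⌊(2·112+116)/153⌋ = ⌊452/153⌋ − ⌊340/153⌋ = 2 − 2 = 0
n=3: ⌊(4·112+116)/153⌋ − ⌊(3·112+116)/153⌋ = ⌊564/153⌋ − ⌊452/153⌋ = 3 − 2 = 1
n=4: ⌊(5·112+116)/153⌋ − ⌊(4·112+116)/153⌋ = ⌊676/153⌋ − ⌊564/153⌋ = 4 − 3 = 1
n=5: ⌊(6·112+116)/153⌋ − ⌊(5·112+116)/153⌋ = ⌊788/153⌋ − ⌊676/153⌋ = 5 − 4 = 1
n=6: ⌊(7·112+116)/153⌋ − ⌊(6·112+116)/153⌋ = ⌊900/153⌋ − ⌊788/153⌋ = 5 − 5 = 0
n=7: ⌊(8·112+116)/153⌋ − ⌊(7·112+116)/153⌋ = ⌊1012/153⌋ − ⌊900/153⌋ = 6 − 5 = 1
n=8: ⌊(9·112+116)/153⌋ − ⌊(8·112+116)/153⌋ = ⌊1124/153⌋ − ⌊1012/153⌋ = 7 − 6 = 1
n=9: ⌊(10·112+116)/153⌋ − ⌊(9·112+116)/153⌋ = ⌊1236/153⌋ − ⌊1124/153⌋ = 8 − 7 = 1
n=10: ⌊(11·112+116)/153⌋ − ⌊(10·112+116)/153⌋ = ⌊1348/153⌋ − ⌊1236/153⌋ = 8 − 8 = 0
n=11: ⌊(12·112+116)/153⌋ − ⌊(11·112+116)/153⌋ = ⌊1460/153⌋ − ⌊1348/153⌋ = 9 − 8 = 1
n=12: ⌊(13·112+116)/153⌋ − ⌊(12·112+116)/153⌋ = ⌊1572/153⌋ − ⌊1460/153⌋ = 10 − 9 = 1
n=13: ⌊(14·112+116)/153⌋ − ⌊(13·112+116)/153⌋ = ⌊1684/153⌋ − ⌊1572/153⌋ = 11 − 10 = 1
n=14: ⌊(15·112+116)/153⌋ − ⌊(14·112+116)/153⌋ = ⌊1796/153⌋ − ⌊1684/153⌋ = 11 − 11 = 0
n=15: ⌊(16·112+116)/153⌋ − ⌊(15·112+116)/153⌋ = ⌊1908/153⌋ − ⌊1796/153⌋ = 12 − 11 = 1
n=16: ⌊(17·112+116)/153⌋ − ⌊(16·112+116)/153⌋ = ⌊2020/153⌋ − ⌊1908/153⌋ = 13 − 12 = 1
n=17: ⌊(18·112+116)/153⌋ − ⌊(17·112+116)/153⌋ = ⌊2132/153⌋ − ⌊2020/153⌋ = 13 − 13 = 0
n=18: ⌊(19·112+116)/153⌋ − ⌊(18·112+116)/153⌋ = ⌊2244/153⌋ − ⌊2132/153⌋ = 14 − 13 = 1
n=19: ⌊(20·112+116)/153⌋ − ⌊(19·112+116)/153⌋ = ⌊2356/153⌋ − ⌊2244/153⌋ = 15 − 14 = 1
n=20: ⌊(21·112+116)/153⌋ − ⌊(20·112+116)/153⌋ = ⌊2468/153⌋ − ⌊2356/153⌋ = 16 − 15 = 1
n=21: ⌊(22·112+116)/153⌋ − ⌊(21·112+116)/153⌋ = ⌊2580/153⌋ − ⌊2468/153⌋ = 16 − 16 = 0
n=22: ⌊(23·112+116)/153⌋ − ⌊(22·112+116)/153⌋ = ⌊2692/153⌋ − ⌊2580/153⌋ = 17 − 16 = 1
n=23: ⌊(24·112+116)/153⌋ − ⌊(23·112+116)/153⌋ = ⌊2804/153⌋ − ⌊2692/153⌋ = 18 − 17 = 1
n=24: ⌊(25·112+116)/153⌋ − ⌊(24·112+116)/153⌋ = ⌊2916/153⌋ − ⌊2804/153⌋ = 19 − 18 = 1
n=25: ⌊(26·112+116)/153⌋ − ⌊(25·112+116)/153⌋ = ⌊3028/153⌋ − ⌊2916/153⌋ = 19 − 19 = 0
n=26: ⌊(27·112+116)/153⌋ − ⌊(26·112+116)/153⌋ = ⌊3140/153⌋ − ⌊3028/153⌋ = 20 − 19 = 1
n=27: ⌊(28·112+116)/153⌋ − ⌊(27·112+116)/153⌋ = ⌊3252/153⌋ − ⌊3140/153⌋ = 21 − 20 = 1
n=28: ⌊(29·112+116)/153⌋ − ⌊(28·112+116)/153⌋ = ⌊3364/153⌋ − ⌊3252/153⌋ = 21 − 21 = 0
n=29: ⌊(30·112+116)/153⌋ − ⌊(29·112+116)/153⌋ = ⌊3476/153⌋ − ⌊3364/153⌋ = 22 − 21 = 1
n=30: ⌊(31·112+116)/153⌋ − ⌊(30·112+116)/153⌋ = ⌊3588/153⌋ − ⌊3476/153⌋ = 23 − 22 = 1
n=31: ⌊(32·112+116)/153⌋ − ⌊(31·112+116)/153⌋ = ⌊3700/153⌋ − ⌊3588/153⌋ = 24 − 23 = 1
n=32: ⌊(33·112+116)/153⌋ − ⌊(32·112+116)/153⌋ = ⌊3812/153⌋ − ⌊3700/153⌋ = 24 − 24 = 0
n=33: ⌊(34·112+116)/153⌋ − ⌊(33·112+116)/153⌋ = ⌊3924/153⌋ − ⌊3812/153⌋ = 25 − 24 = 1
n=34: ⌊(35·112+116)/153⌋ − ⌊(34·112+116)/153⌋ = ⌊4036/153⌋ − ⌊3924/153⌋ = 26 − 25 = 1
n=35: ⌊(36·112+116)/153⌋ − ⌊(35·112+116)/153⌋ = ⌊4148/153⌋ − ⌊4036/153⌋ = 27 − 26 = 1
n=36: ⌊(37·112+116)/153⌋ − ⌊(36·112+116)/153⌋ = ⌊4260/153⌋ − ⌊4148/153⌋ = 27 − 27 = 0
n=37: ⌊(38·112+116)/153⌋ − ⌊(37·112+116)/153⌋ = ⌊4372/153⌋ − ⌊4260/153⌋ = 28 − 27 = 1
n=38: ⌊(39·112+116)/153⌋ − ⌊(38·112+116)/153⌋ = ⌊4484/153⌋ − ⌊4372/153⌋ = 29 − 28 = 1
n=39: ⌊(40·112+116)/153⌋ − ⌊(39·112+116)/153⌋ = ⌊4596/153⌋ − ⌊4484/153⌋ = 30 − 29 = 1
n=40: ⌊(41·112+116)/153⌋ − ⌊(40·112+116)/153⌋ = ⌊4708/153⌋ − ⌊4596/153⌋ = 30 − 30 = 0
n=41: ⌊(42·112+116)/153⌋ − ⌊(41·112+116)/153⌋ = ⌊4820/153⌋ − ⌊4708/153⌋ = 31 − 30 = 1
n=42: ⌊(43·112+116)/153⌋ − ⌊(42·112+116)/153⌋ = ⌊4932/153⌋ − ⌊4820/153⌋ = 32 − 31 = 1
n=43: ⌊(44·112+116)/153⌋ − ⌊(43·112+116)/153⌋ = ⌊5044/153⌋ − ⌊4932/153⌋ = 32 − 32 = 0
n=44: ⌊(45·112+116)/153⌋ − ⌊(44·112+116)/153⌋ = ⌊5156/153⌋ − ⌊5044/153⌋ = 33 − 32 = 1
n=45: ⌊(46·112+116)/153⌋ − ⌊(45·112+116)/153⌋ = ⌊5268/153⌋ − ⌊5156/153⌋ = 34 − 33 = 1
n=46: ⌊(47·112+116)/153⌋ − ⌊(46·112+116)/153⌋ = ⌊5380/153⌋ − ⌊5268/153⌋ = 35 − 34 = 1
n=47: ⌊(48·112+116)/153⌋ − ⌊(47·112+116)/153⌋ = ⌊5492/153⌋ − ⌊5380/153⌋ = 35 − 35 = 0
n=48: ⌊(49·112+116)/153⌋ − ⌊(48·112+116)/153⌋ = ⌊5604/153⌋ − ⌊5492/153⌋ = 36 − 35 = 1
n=49: ⌊(50·112+116)/153⌋ − ⌊(49·112+116)/153⌋ = ⌊5716/153⌋ − ⌊5604/153⌋ = 37 − 36 = 1
n=50: ⌊(51·112+116)/153⌋ − ⌊(50·112+116)/153⌋ = ⌊5828/153⌋ − ⌊5716/153⌋ = 38 − 37 = 1
n=51: ⌊(52·112+116)/153⌋ − ⌊(51·112+116)/153⌋ = ⌊5940/153⌋ − ⌊5828/153⌋ = 38 − 38 = 0
n=52: ⌊(53·112+116)/153⌋ − ⌊(52·112+116)/153⌋ = ⌊6052/153⌋ − ⌊5940/153⌋ = 39 − 38 = 1
n=53: ⌊(54·112+116)/153⌋ − ⌊(53·112+116)/153⌋ = ⌊6164/153⌋ − ⌊6052/153⌋ = 40 − 39 = 1
n=54: ⌊(55·112+116)/153⌋ − ⌊(54·112+116)/153⌋ = ⌊6276/153⌋ − ⌊6164/153⌋ = 41 − 40 = 1
n=55: ⌊(56·112+116)/153⌋ − ⌊(55·112+116)/153⌋ = ⌊6388/153⌋ − ⌊6276/153⌋ = 41 − 41 = 0
n=56: ⌊(57·112+116)/153⌋ − ⌊(56·112+116)/153⌋ = ⌊6500/153⌋ − ⌊6388/153⌋ = 42 − 41 = 1
n=57: ⌊(58·112+116)/153⌋ − ⌊(57·112+116)/153⌋ = ⌊6612/153⌋ − ⌊6500/153⌋ = 43 − 42 = 1
n=58: ⌊(59·112+116)/153⌋ − ⌊(58·112+116)/153⌋ = ⌊6724/153⌋ − ⌊6612/153⌋ = 43 − 43 = 0
n=59: ⌊(60·112+116)/153⌋ − ⌊(59·112+116)/153⌋ = ⌊6836/153⌋ − ⌊6724/153⌋ = 44 − 43 = 1
n=60: ⌊(61·112+116)/153⌋ − ⌊(60·112+116)/153⌋ = ⌊6948/153⌋ − ⌊6836/153⌋ = 45 − 44 = 1

1101110111011101101110111011011101110111011011101110111011011


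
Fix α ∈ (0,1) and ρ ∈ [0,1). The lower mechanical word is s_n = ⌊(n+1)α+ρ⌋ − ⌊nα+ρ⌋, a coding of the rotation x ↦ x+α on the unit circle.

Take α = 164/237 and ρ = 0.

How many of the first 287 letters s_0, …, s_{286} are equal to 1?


198

#1s = Σ_{n=0}^{286} s_n = Σ_{n=0}^{286} (⌊(n+1)α+ρ⌋ − ⌊nα+ρ⌋)
the sum telescopes: every ⌊nα+ρ⌋ with 0 < n < 287 appears once with + and once with −, leaving ⌊287α+ρ⌋ − ⌊0·α+ρ⌋
287α + ρ = (287·164) / 237 = 47068/237
ρ = 0/237
⌊47068/237⌋ = 198,  ⌊0/237⌋ = 0
#1s = 198 − 0 = 198


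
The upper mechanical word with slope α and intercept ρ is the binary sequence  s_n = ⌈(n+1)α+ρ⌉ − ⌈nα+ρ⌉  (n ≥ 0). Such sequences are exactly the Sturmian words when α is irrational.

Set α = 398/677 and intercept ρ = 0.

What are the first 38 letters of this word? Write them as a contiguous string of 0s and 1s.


11010110101101010110101101011010101101

n=0: ⌈(1·398)/677⌉ − ⌈(0·398)/677⌉ = ⌈398/677⌉ − ⌈0/677⌉ = 1 − 0 = 1
n=1: ⌈(2·398)/677⌉ − ⌈(1·398)/677⌉ = ⌈796/677⌉ − ⌈398/677⌉ = 2 − 1 = 1
n=2: ⌈(3·398)/677⌉ − ⌈(2·398)/677⌉ = ⌈1194/677⌉ − ⌈796/677⌉ = 2 − 2 = 0
n=3: ⌈(4·398)/677⌉ − ⌈(3·398)/677⌉ = ⌈1592/677⌉ − ⌈1194/677⌉ = 3 − 2 = 1
n=4: ⌈(5·398)/677⌉ − ⌈(4·398)/677⌉ = ⌈1990/677⌉ − ⌈1592/677⌉ = 3 − 3 = 0
n=5: ⌈(6·398)/677⌉ − ⌈(5·398)/677⌉ = ⌈2388/677⌉ − ⌈1990/677⌉ = 4 − 3 = 1
n=6: ⌈(7·398)/677⌉ − ⌈(6·398)/677⌉ = ⌈2786/677⌉ − ⌈2388/677⌉ = 5 − 4 = 1
n=7: ⌈(8·398)/677⌉ − ⌈(7·398)/677⌉ = ⌈3184/677⌉ − ⌈2786/677⌉ = 5 − 5 = 0
n=8: ⌈(9·398)/677⌉ − ⌈(8·398)/677⌉ = ⌈3582/677⌉ − ⌈3184/677⌉ = 6 − 5 = 1
n=9: ⌈(10·398)/677⌉ − ⌈(9·398)/677⌉ = ⌈3980/677⌉ − ⌈3582/677⌉ = 6 − 6 = 0
n=10: ⌈(11·398)/677⌉ − ⌈(10·398)/677⌉ = ⌈4378/677⌉ − ⌈3980/677⌉ = 7 − 6 = 1
n=11: ⌈(12·398)/677⌉ − ⌈(11·398)/677⌉ = ⌈4776/677⌉ − ⌈4378/677⌉ = 8 − 7 = 1
n=12: ⌈(13·398)/677⌉ − ⌈(12·398)/677⌉ = ⌈5174/677⌉ − ⌈4776/677⌉ = 8 − 8 = 0
n=13: ⌈(14·398)/677⌉ − ⌈(13·398)/677⌉ = ⌈5572/677⌉ − ⌈5174/677⌉ = 9 − 8 = 1
n=14: ⌈(15·398)/677⌉ − ⌈(14·398)/677⌉ = ⌈5970/677⌉ − ⌈5572/677⌉ = 9 − 9 = 0
n=15: ⌈(16·398)/677⌉ − ⌈(15·398)/677⌉ = ⌈6368/677⌉ − ⌈5970/677⌉ = 10 − 9 = 1
n=16: ⌈(17·398)/677⌉ − ⌈(16·398)/677⌉ = ⌈6766/677⌉ − ⌈6368/677⌉ = 10 − 10 = 0
n=17: ⌈(18·398)/677⌉ − ⌈(17·398)/677⌉ = ⌈7164/677⌉ − ⌈6766/677⌉ = 11 − 10 = 1
n=18: ⌈(19·398)/677⌉ − ⌈(18·398)/677⌉ = ⌈7562/677⌉ − ⌈7164/677⌉ = 12 − 11 = 1
n=19: ⌈(20·398)/677⌉ − ⌈(19·398)/677⌉ = ⌈7960/677⌉ − ⌈7562/677⌉ = 12 − 12 = 0
n=20: ⌈(21·398)/677⌉ − ⌈(20·398)/677⌉ = ⌈8358/677⌉ − ⌈7960/677⌉ = 13 − 12 = 1
n=21: ⌈(22·398)/677⌉ − ⌈(21·398)/677⌉ = ⌈8756/677⌉ − ⌈8358/677⌉ = 13 − 13 = 0
n=22: ⌈(23·398)/677⌉ − ⌈(22·398)/677⌉ = ⌈9154/677⌉ − ⌈8756/677⌉ = 14 − 13 = 1
n=23: ⌈(24·398)/677⌉ − ⌈(23·398)/677⌉ = ⌈9552/677⌉ − ⌈9154/677⌉ = 15 − 14 = 1
n=24: ⌈(25·398)/677⌉ − ⌈(24·398)/677⌉ = ⌈9950/677⌉ − ⌈9552/677⌉ = 15 − 15 = 0
n=25: ⌈(26·398)/677⌉ − ⌈(25·398)/677⌉ = ⌈10348/677⌉ − ⌈9950/677⌉ = 16 − 15 = 1
n=26: ⌈(27·398)/677⌉ − ⌈(26·398)/677⌉ = ⌈10746/677⌉ − ⌈10348/677⌉ = 16 − 16 = 0
n=27: ⌈(28·398)/677⌉ − ⌈(27·398)/677⌉ = ⌈11144/677⌉ − ⌈10746/677⌉ = 17 − 16 = 1
n=28: ⌈(29·398)/677⌉ − ⌈(28·398)/677⌉ = ⌈11542/677⌉ − ⌈11144/677⌉ = 18 − 17 = 1
n=29: ⌈(30·398)/677⌉ − ⌈(29·398)/677⌉ = ⌈11940/677⌉ − ⌈11542/677⌉ = 18 − 18 = 0
n=30: ⌈(31·398)/677⌉ − ⌈(30·398)/677⌉ = ⌈12338/677⌉ − ⌈11940/677⌉ = 19 − 18 = 1
n=31: ⌈(32·398)/677⌉ − ⌈(31·398)/677⌉ = ⌈12736/677⌉ − ⌈12338/677⌉ = 19 − 19 = 0
n=32: ⌈(33·398)/677⌉ − ⌈(32·398)/677⌉ = ⌈13134/677⌉ − ⌈12736/677⌉ = 20 − 19 = 1
n=33: ⌈(34·398)/677⌉ − ⌈(33·398)/677⌉ = ⌈13532/677⌉ − ⌈13134/677⌉ = 20 − 20 = 0
n=34: ⌈(35·398)/677⌉ − ⌈(34·398)/677⌉ = ⌈13930/677⌉ − ⌈13532/677⌉ = 21 − 20 = 1
n=35: ⌈(36·398)/677⌉ − ⌈(35·398)/677⌉ = ⌈14328/677⌉ − ⌈13930/677⌉ = 22 − 21 = 1
n=36: ⌈(37·398)/677⌉ − ⌈(36·398)/677⌉ = ⌈14726/677⌉ − ⌈14328/677⌉ = 22 − 22 = 0
n=37: ⌈(38·398)/677⌉ − ⌈(37·398)/677⌉ = ⌈15124/677⌉ − ⌈14726/677⌉ = 23 − 22 = 1


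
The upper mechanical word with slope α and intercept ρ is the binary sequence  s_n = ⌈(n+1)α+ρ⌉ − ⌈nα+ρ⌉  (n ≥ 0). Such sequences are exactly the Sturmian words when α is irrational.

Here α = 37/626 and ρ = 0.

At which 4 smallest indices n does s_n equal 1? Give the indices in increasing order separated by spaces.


0 16 33 50

n=0: ⌈37/626⌉−⌈0/626⌉ = 1−0 = 1  ← one
n=1: ⌈74/626⌉−⌈37/626⌉ = 1−1 = 0
n=2: ⌈111/626⌉−⌈74/626⌉ = 1−1 = 0
n=3: ⌈148/626⌉−⌈111/626⌉ = 1−1 = 0
n=4: ⌈185/626⌉−⌈148/626⌉ = 1−1 = 0
n=5: ⌈222/626⌉−⌈185/626⌉ = 1−1 = 0
n=6: ⌈259/626⌉−⌈222/626⌉ = 1−1 = 0
n=7: ⌈296/626⌉−⌈259/626⌉ = 1−1 = 0
n=8: ⌈333/626⌉−⌈296/626⌉ = 1−1 = 0
n=9: ⌈370/626⌉−⌈333/626⌉ = 1−1 = 0
n=10: ⌈407/626⌉−⌈370/626⌉ = 1−1 = 0
n=11: ⌈444/626⌉−⌈407/626⌉ = 1−1 = 0
n=12: ⌈481/626⌉−⌈444/626⌉ = 1−1 = 0
n=13: ⌈518/626⌉−⌈481/626⌉ = 1−1 = 0
n=14: ⌈555/626⌉−⌈518/626⌉ = 1−1 = 0
n=15: ⌈592/626⌉−⌈555/626⌉ = 1−1 = 0
n=16: ⌈629/626⌉−⌈592/626⌉ = 2−1 = 1  ← one
n=17: ⌈666/626⌉−⌈629/626⌉ = 2−2 = 0
n=18: ⌈703/626⌉−⌈666/626⌉ = 2−2 = 0
n=19: ⌈740/626⌉−⌈703/626⌉ = 2−2 = 0
n=20: ⌈777/626⌉−⌈740/626⌉ = 2−2 = 0
n=21: ⌈814/626⌉−⌈777/626⌉ = 2−2 = 0
n=22: ⌈851/626⌉−⌈814/626⌉ = 2−2 = 0
n=23: ⌈888/626⌉−⌈851/626⌉ = 2−2 = 0
n=24: ⌈925/626⌉−⌈888/626⌉ = 2−2 = 0
n=25: ⌈962/626⌉−⌈925/626⌉ = 2−2 = 0
n=26: ⌈999/626⌉−⌈962/626⌉ = 2−2 = 0
n=27: ⌈1036/626⌉−⌈999/626⌉ = 2−2 = 0
n=28: ⌈1073/626⌉−⌈1036/626⌉ = 2−2 = 0
n=29: ⌈1110/626⌉−⌈1073/626⌉ = 2−2 = 0
n=30: ⌈1147/626⌉−⌈1110/626⌉ = 2−2 = 0
n=31: ⌈1184/626⌉−⌈1147/626⌉ = 2−2 = 0
n=32: ⌈1221/626⌉−⌈1184/626⌉ = 2−2 = 0
n=33: ⌈1258/626⌉−⌈1221/626⌉ = 3−2 = 1  ← one
n=34: ⌈1295/626⌉−⌈1258/626⌉ = 3−3 = 0
n=35: ⌈1332/626⌉−⌈1295/626⌉ = 3−3 = 0
n=36: ⌈1369/626⌉−⌈1332/626⌉ = 3−3 = 0
n=37: ⌈1406/626⌉−⌈1369/626⌉ = 3−3 = 0
n=38: ⌈1443/626⌉−⌈1406/626⌉ = 3−3 = 0
n=39: ⌈1480/626⌉−⌈1443/626⌉ = 3−3 = 0
n=40: ⌈1517/626⌉−⌈1480/626⌉ = 3−3 = 0
n=41: ⌈1554/626⌉−⌈1517/626⌉ = 3−3 = 0
n=42: ⌈1591/626⌉−⌈1554/626⌉ = 3−3 = 0
n=43: ⌈1628/626⌉−⌈1591/626⌉ = 3−3 = 0
n=44: ⌈1665/626⌉−⌈1628/626⌉ = 3−3 = 0
n=45: ⌈1702/626⌉−⌈1665/626⌉ = 3−3 = 0
n=46: ⌈1739/626⌉−⌈1702/626⌉ = 3−3 = 0
n=47: ⌈1776/626⌉−⌈1739/626⌉ = 3−3 = 0
n=48: ⌈1813/626⌉−⌈1776/626⌉ = 3−3 = 0
n=49: ⌈1850/626⌉−⌈1813/626⌉ = 3−3 = 0
n=50: ⌈1887/626⌉−⌈1850/626⌉ = 4−3 = 1  ← one
positions of the first 4 ones: 0 16 33 50


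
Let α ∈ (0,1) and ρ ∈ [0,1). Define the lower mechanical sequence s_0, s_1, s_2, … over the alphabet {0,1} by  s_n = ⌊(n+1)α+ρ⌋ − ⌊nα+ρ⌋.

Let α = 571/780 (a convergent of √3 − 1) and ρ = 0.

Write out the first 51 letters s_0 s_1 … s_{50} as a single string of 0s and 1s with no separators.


n=0: ⌊(1·571)/780⌋ − ⌊(0·571)/780⌋ = ⌊571/780⌋ − ⌊0/780⌋ = 0 − 0 = 0
n=1: ⌊(2·571)/780⌋ − ⌊(1·571)/780⌋ = ⌊1142/780⌋ − ⌊571/780⌋ = 1 − 0 = 1
n=2: ⌊(3·571)/780⌋ − ⌊(2·571)/780⌋ = ⌊1713/780⌋ − ⌊1142/780⌋ = 2 − 1 = 1
n=3: ⌊(4·571)/780⌋ − ⌊(3·571)/780⌋ = ⌊2284/780⌋ − ⌊1713/780⌋ = 2 − 2 = 0
n=4: ⌊(5·571)/780⌋ − ⌊(4·571)/780⌋ = ⌊2855/780⌋ − ⌊2284/780⌋ = 3 − 2 = 1
n=5: ⌊(6·571)/780⌋ − ⌊(5·571)/780⌋ = ⌊3426/780⌋ − ⌊2855/780⌋ = 4 − 3 = 1
n=6: ⌊(7·571)/780⌋ − ⌊(6·571)/780⌋ = ⌊3997/780⌋ − ⌊3426/780⌋ = 5 − 4 = 1
n=7: ⌊(8·571)/780⌋ − ⌊(7·571)/780⌋ = ⌊4568/780⌋ − ⌊3997/780⌋ = 5 − 5 = 0
n=8: ⌊(9·571)/780⌋ − ⌊(8·571)/780⌋ = ⌊5139/780⌋ − ⌊4568/780⌋ = 6 − 5 = 1
n=9: ⌊(10·571)/780⌋ − ⌊(9·571)/780⌋ = ⌊5710/780⌋ − ⌊5139/780⌋ = 7 − 6 = 1
n=10: ⌊(11·571)/780⌋ − ⌊(10·571)/780⌋ = ⌊6281/780⌋ − ⌊5710/780⌋ = 8 − 7 = 1
n=11: ⌊(12·571)/780⌋ − ⌊(11·571)/780⌋ = ⌊6852/780⌋ − ⌊6281/780⌋ = 8 − 8 = 0
n=12: ⌊(13·571)/780⌋ − ⌊(12·571)/780⌋ = ⌊7423/780⌋ − ⌊6852/780⌋ = 9 − 8 = 1
n=13: ⌊(14·571)/780⌋ − ⌊(13·571)/780⌋ = ⌊7994/780⌋ − ⌊7423/780⌋ = 10 − 9 = 1
n=14: ⌊(15·571)/780⌋ − ⌊(14·571)/780⌋ = ⌊8565/780⌋ − ⌊7994/780⌋ = 10 − 10 = 0
n=15: ⌊(16·571)/780⌋ − ⌊(15·571)/780⌋ = ⌊9136/780⌋ − ⌊8565/780⌋ = 11 − 10 = 1
n=16: ⌊(17·571)/780⌋ − ⌊(16·571)/780⌋ = ⌊9707/780⌋ − ⌊9136/780⌋ = 12 − 11 = 1
n=17: ⌊(18·571)/780⌋ − ⌊(17·571)/780⌋ = ⌊10278/780⌋ − ⌊9707/780⌋ = 13 − 12 = 1
n=18: ⌊(19·571)/780⌋ − ⌊(18·571)/780⌋ = ⌊10849/780⌋ − ⌊10278/780⌋ = 13 − 13 = 0
n=19: ⌊(20·571)/780⌋ − ⌊(19·571)/780⌋ = ⌊11420/780⌋ − ⌊10849/780⌋ = 14 − 13 = 1
n=20: ⌊(21·571)/780⌋ − ⌊(20·571)/780⌋ = ⌊11991/780⌋ − ⌊11420/780⌋ = 15 − 14 = 1
n=21: ⌊(22·571)/780⌋ − ⌊(21·571)/780⌋ = ⌊12562/780⌋ − ⌊11991/780⌋ = 16 − 15 = 1
n=22: ⌊(23·571)/780⌋ − ⌊(22·571)/780⌋ = ⌊13133/780⌋ − ⌊12562/780⌋ = 16 − 16 = 0
n=23: ⌊(24·571)/780⌋ − ⌊(23·571)/780⌋ = ⌊13704/780⌋ − ⌊13133/780⌋ = 17 − 16 = 1
n=24: ⌊(25·571)/780⌋ − ⌊(24·571)/780⌋ = ⌊14275/780⌋ − ⌊13704/780⌋ = 18 − 17 = 1
n=25: ⌊(26·571)/780⌋ − ⌊(25·571)/780⌋ = ⌊14846/780⌋ − ⌊14275/780⌋ = 19 − 18 = 1
n=26: ⌊(27·571)/780⌋ − ⌊(26·571)/780⌋ = ⌊15417/780⌋ − ⌊14846/780⌋ = 19 − 19 = 0
n=27: ⌊(28·571)/780⌋ − ⌊(27·571)/780⌋ = ⌊15988/780⌋ − ⌊15417/780⌋ = 20 − 19 = 1
n=28: ⌊(29·571)/780⌋ − ⌊(28·571)/780⌋ = ⌊16559/780⌋ − ⌊15988/780⌋ = 21 − 20 = 1
n=29: ⌊(30·571)/780⌋ − ⌊(29·571)/780⌋ = ⌊17130/780⌋ − ⌊16559/780⌋ = 21 − 21 = 0
n=30: ⌊(31·571)/780⌋ − ⌊(30·571)/780⌋ = ⌊17701/780⌋ − ⌊17130/780⌋ = 22 − 21 = 1
n=31: ⌊(32·571)/780⌋ − ⌊(31·571)/780⌋ = ⌊18272/780⌋ − ⌊17701/780⌋ = 23 − 22 = 1
n=32: ⌊(33·571)/780⌋ − ⌊(32·571)/780⌋ = ⌊18843/780⌋ − ⌊18272/780⌋ = 24 − 23 = 1
n=33: ⌊(34·571)/780⌋ − ⌊(33·571)/780⌋ = ⌊19414/780⌋ − ⌊18843/780⌋ = 24 − 24 = 0
n=34: ⌊(35·571)/780⌋ − ⌊(34·571)/780⌋ = ⌊19985/780⌋ − ⌊19414/780⌋ = 25 − 24 = 1
n=35: ⌊(36·571)/780⌋ − ⌊(35·571)/780⌋ = ⌊20556/780⌋ − ⌊19985/780⌋ = 26 − 25 = 1
n=36: ⌊(37·571)/780⌋ − ⌊(36·571)/780⌋ = ⌊21127/780⌋ − ⌊20556/780⌋ = 27 − 26 = 1
n=37: ⌊(38·571)/780⌋ − ⌊(37·571)/780⌋ = ⌊21698/780⌋ − ⌊21127/780⌋ = 27 − 27 = 0
n=38: ⌊(39·571)/780⌋ − ⌊(38·571)/780⌋ = ⌊22269/780⌋ − ⌊21698/780⌋ = 28 − 27 = 1
n=39: ⌊(40·571)/780⌋ − ⌊(39·571)/780⌋ = ⌊22840/780⌋ − ⌊22269/780⌋ = 29 − 28 = 1
n=40: ⌊(41·571)/780⌋ − ⌊(40·571)/780⌋ = ⌊23411/780⌋ − ⌊22840/780⌋ = 30 − 29 = 1
n=41: ⌊(42·571)/780⌋ − ⌊(41·571)/780⌋ = ⌊23982/780⌋ − ⌊23411/780⌋ = 30 − 30 = 0
n=42: ⌊(43·571)/780⌋ − ⌊(42·571)/780⌋ = ⌊24553/780⌋ − ⌊23982/780⌋ = 31 − 30 = 1
n=43: ⌊(44·571)/780⌋ − ⌊(43·571)/780⌋ = ⌊25124/780⌋ − ⌊24553/780⌋ = 32 − 31 = 1
n=44: ⌊(45·571)/780⌋ − ⌊(44·571)/780⌋ = ⌊25695/780⌋ − ⌊25124/780⌋ = 32 − 32 = 0
n=45: ⌊(46·571)/780⌋ − ⌊(45·571)/780⌋ = ⌊26266/780⌋ − ⌊25695/780⌋ = 33 − 32 = 1
n=46: ⌊(47·571)/780⌋ − ⌊(46·571)/780⌋ = ⌊26837/780⌋ − ⌊26266/780⌋ = 34 − 33 = 1
n=47: ⌊(48·571)/780⌋ − ⌊(47·571)/780⌋ = ⌊27408/780⌋ − ⌊26837/780⌋ = 35 − 34 = 1
n=48: ⌊(49·571)/780⌋ − ⌊(48·571)/780⌋ = ⌊27979/780⌋ − ⌊27408/780⌋ = 35 − 35 = 0
n=49: ⌊(50·571)/780⌋ − ⌊(49·571)/780⌋ = ⌊28550/780⌋ − ⌊27979/780⌋ = 36 − 35 = 1
n=50: ⌊(51·571)/780⌋ − ⌊(50·571)/780⌋ = ⌊29121/780⌋ − ⌊28550/780⌋ = 37 − 36 = 1

011011101110110111011101110110111011101110110111011


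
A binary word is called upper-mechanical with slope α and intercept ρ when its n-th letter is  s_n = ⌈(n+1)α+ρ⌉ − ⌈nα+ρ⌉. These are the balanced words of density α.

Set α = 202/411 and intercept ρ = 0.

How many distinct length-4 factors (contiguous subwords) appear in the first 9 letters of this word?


t_n = ⌈(n·202)/411⌉ for n = 0 … 9:
  n=0…9: ⌈0/411⌉=0 ⌈202/411⌉=1 ⌈404/411⌉=1 ⌈606/411⌉=2 ⌈808/411⌉=2 ⌈1010/411⌉=3 ⌈1212/411⌉=3 ⌈1414/411⌉=4 ⌈1616/411⌉=4 ⌈1818/411⌉=5
s_n = t_(n+1) − t_n for n = 0 … 8 gives
prefix = 101010101
slide a length-4 window over [0..3] … [5..8] (6 windows); first occurrence of each distinct factor:
  [  0..  3] 1010
  [  1..  4] 0101
  (the other 4 windows repeat one of these)
distinct factors: {0101, 1010}
count = 2  (Sturmian bound for length 4 is 5)

2


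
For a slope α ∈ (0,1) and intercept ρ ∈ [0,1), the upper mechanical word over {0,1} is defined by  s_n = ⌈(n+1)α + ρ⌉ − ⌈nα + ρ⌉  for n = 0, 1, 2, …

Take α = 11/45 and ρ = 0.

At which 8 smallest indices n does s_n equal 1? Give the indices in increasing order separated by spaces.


0 4 8 12 16 20 24 28

n=0: ⌈11/45⌉−⌈0/45⌉ = 1−0 = 1  ← one
n=1: ⌈22/45⌉−⌈11/45⌉ = 1−1 = 0
n=2: ⌈33/45⌉−⌈22/45⌉ = 1−1 = 0
n=3: ⌈44/45⌉−⌈33/45⌉ = 1−1 = 0
n=4: ⌈55/45⌉−⌈44/45⌉ = 2−1 = 1  ← one
n=5: ⌈66/45⌉−⌈55/45⌉ = 2−2 = 0
n=6: ⌈77/45⌉−⌈66/45⌉ = 2−2 = 0
n=7: ⌈88/45⌉−⌈77/45⌉ = 2−2 = 0
n=8: ⌈99/45⌉−⌈88/45⌉ = 3−2 = 1  ← one
n=9: ⌈110/45⌉−⌈99/45⌉ = 3−3 = 0
n=10: ⌈121/45⌉−⌈110/45⌉ = 3−3 = 0
n=11: ⌈132/45⌉−⌈121/45⌉ = 3−3 = 0
n=12: ⌈143/45⌉−⌈132/45⌉ = 4−3 = 1  ← one
n=13: ⌈154/45⌉−⌈143/45⌉ = 4−4 = 0
n=14: ⌈165/45⌉−⌈154/45⌉ = 4−4 = 0
n=15: ⌈176/45⌉−⌈165/45⌉ = 4−4 = 0
n=16: ⌈187/45⌉−⌈176/45⌉ = 5−4 = 1  ← one
n=17: ⌈198/45⌉−⌈187/45⌉ = 5−5 = 0
n=18: ⌈209/45⌉−⌈198/45⌉ = 5−5 = 0
n=19: ⌈220/45⌉−⌈209/45⌉ = 5−5 = 0
n=20: ⌈231/45⌉−⌈220/45⌉ = 6−5 = 1  ← one
n=21: ⌈242/45⌉−⌈231/45⌉ = 6−6 = 0
n=22: ⌈253/45⌉−⌈242/45⌉ = 6−6 = 0
n=23: ⌈264/45⌉−⌈253/45⌉ = 6−6 = 0
n=24: ⌈275/45⌉−⌈264/45⌉ = 7−6 = 1  ← one
n=25: ⌈286/45⌉−⌈275/45⌉ = 7−7 = 0
n=26: ⌈297/45⌉−⌈286/45⌉ = 7−7 = 0
n=27: ⌈308/45⌉−⌈297/45⌉ = 7−7 = 0
n=28: ⌈319/45⌉−⌈308/45⌉ = 8−7 = 1  ← one
positions of the first 8 ones: 0 4 8 12 16 20 24 28


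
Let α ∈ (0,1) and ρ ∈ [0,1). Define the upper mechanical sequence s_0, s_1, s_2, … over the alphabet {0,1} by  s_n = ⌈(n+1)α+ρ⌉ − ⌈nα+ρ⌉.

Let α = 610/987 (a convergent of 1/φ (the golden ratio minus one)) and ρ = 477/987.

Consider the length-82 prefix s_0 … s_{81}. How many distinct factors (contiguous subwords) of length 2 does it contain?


3

t_n = ⌈(n·610+477)/987⌉ for n = 0 … 82:
  n=0…9: ⌈477/987⌉=1 ⌈1087/987⌉=2 ⌈1697/987⌉=2 ⌈2307/987⌉=3 ⌈2917/987⌉=3 ⌈3527/987⌉=4 ⌈4137/987⌉=5 ⌈4747/987⌉=5 ⌈5357/987⌉=6 ⌈5967/987⌉=7
  n=10…19: ⌈6577/987⌉=7 ⌈7187/987⌉=8 ⌈7797/987⌉=8 ⌈8407/987⌉=9 ⌈9017/987⌉=10 ⌈9627/987⌉=10 ⌈10237/987⌉=11 ⌈10847/987⌉=11 ⌈11457/987⌉=12 ⌈12067/987⌉=13
  n=20…29: ⌈12677/987⌉=13 ⌈13287/987⌉=14 ⌈13897/987⌉=15 ⌈14507/987⌉=15 ⌈15117/987⌉=16 ⌈15727/987⌉=16 ⌈16337/987⌉=17 ⌈16947/987⌉=18 ⌈17557/987⌉=18 ⌈18167/987⌉=19
  n=30…39: ⌈18777/987⌉=20 ⌈19387/987⌉=20 ⌈19997/987⌉=21 ⌈20607/987⌉=21 ⌈21217/987⌉=22 ⌈21827/987⌉=23 ⌈22437/987⌉=23 ⌈23047/987⌉=24 ⌈23657/987⌉=24 ⌈24267/987⌉=25
  n=40…49: ⌈24877/987⌉=26 ⌈25487/987⌉=26 ⌈26097/987⌉=27 ⌈26707/987⌉=28 ⌈27317/987⌉=28 ⌈27927/987⌉=29 ⌈28537/987⌉=29 ⌈29147/987⌉=30 ⌈29757/987⌉=31 ⌈30367/987⌉=31
  n=50…59: ⌈30977/987⌉=32 ⌈31587/987⌉=33 ⌈32197/987⌉=33 ⌈32807/987⌉=34 ⌈33417/987⌉=34 ⌈34027/987⌉=35 ⌈34637/987⌉=36 ⌈35247/987⌉=36 ⌈35857/987⌉=37 ⌈36467/987⌉=37
  n=60…69: ⌈37077/987⌉=38 ⌈37687/987⌉=39 ⌈38297/987⌉=39 ⌈38907/987⌉=40 ⌈39517/987⌉=41 ⌈40127/987⌉=41 ⌈40737/987⌉=42 ⌈41347/987⌉=42 ⌈41957/987⌉=43 ⌈42567/987⌉=44
  n=70…79: ⌈43177/987⌉=44 ⌈43787/987⌉=45 ⌈44397/987⌉=45 ⌈45007/987⌉=46 ⌈45617/987⌉=47 ⌈46227/987⌉=47 ⌈46837/987⌉=48 ⌈47447/987⌉=49 ⌈48057/987⌉=49 ⌈48667/987⌉=50
  n=80…82: ⌈49277/987⌉=50 ⌈49887/987⌉=51 ⌈50497/987⌉=52
s_n = t_(n+1) − t_n for n = 0 … 81 gives
prefix = 1010110110101101011011010110110101101011011010110110101101011011010110101101101011
slide a length-2 window over [0..1] … [80..81] (81 windows); first occurrence of each distinct factor:
  [  0..  1] 10
  [  1..  2] 01
  [  4..  5] 11
  (the other 78 windows repeat one of these)
distinct factors: {01, 10, 11}
count = 3  (Sturmian bound for length 2 is 3)


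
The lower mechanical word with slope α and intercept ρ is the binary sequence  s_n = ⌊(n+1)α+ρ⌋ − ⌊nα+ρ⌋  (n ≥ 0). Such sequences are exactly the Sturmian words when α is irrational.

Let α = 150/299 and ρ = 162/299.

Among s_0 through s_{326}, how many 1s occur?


#1s = Σ_{n=0}^{326} s_n = Σ_{n=0}^{326} (⌊(n+1)α+ρ⌋ − ⌊nα+ρ⌋)
the sum telescopes: every ⌊nα+ρ⌋ with 0 < n < 327 appears once with + and once with −, leaving ⌊327α+ρ⌋ − ⌊0·α+ρ⌋
327α + ρ = (327·150 + 162) / 299 = 49212/299
ρ = 162/299
⌊49212/299⌋ = 164,  ⌊162/299⌋ = 0
#1s = 164 − 0 = 164

164


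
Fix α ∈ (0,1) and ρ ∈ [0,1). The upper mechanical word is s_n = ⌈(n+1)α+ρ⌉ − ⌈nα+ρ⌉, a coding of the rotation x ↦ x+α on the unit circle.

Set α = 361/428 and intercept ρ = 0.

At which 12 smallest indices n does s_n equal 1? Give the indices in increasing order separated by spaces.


n=0: ⌈361/428⌉−⌈0/428⌉ = 1−0 = 1  ← one
n=1: ⌈722/428⌉−⌈361/428⌉ = 2−1 = 1  ← one
n=2: ⌈1083/428⌉−⌈722/428⌉ = 3−2 = 1  ← one
n=3: ⌈1444/428⌉−⌈1083/428⌉ = 4−3 = 1  ← one
n=4: ⌈1805/428⌉−⌈1444/428⌉ = 5−4 = 1  ← one
n=5: ⌈2166/428⌉−⌈1805/428⌉ = 6−5 = 1  ← one
n=6: ⌈2527/428⌉−⌈2166/428⌉ = 6−6 = 0
n=7: ⌈2888/428⌉−⌈2527/428⌉ = 7−6 = 1  ← one
n=8: ⌈3249/428⌉−⌈2888/428⌉ = 8−7 = 1  ← one
n=9: ⌈3610/428⌉−⌈3249/428⌉ = 9−8 = 1  ← one
n=10: ⌈3971/428⌉−⌈3610/428⌉ = 10−9 = 1  ← one
n=11: ⌈4332/428⌉−⌈3971/428⌉ = 11−10 = 1  ← one
n=12: ⌈4693/428⌉−⌈4332/428⌉ = 11−11 = 0
n=13: ⌈5054/428⌉−⌈4693/428⌉ = 12−11 = 1  ← one
positions of the first 12 ones: 0 1 2 3 4 5 7 8 9 10 11 13

0 1 2 3 4 5 7 8 9 10 11 13


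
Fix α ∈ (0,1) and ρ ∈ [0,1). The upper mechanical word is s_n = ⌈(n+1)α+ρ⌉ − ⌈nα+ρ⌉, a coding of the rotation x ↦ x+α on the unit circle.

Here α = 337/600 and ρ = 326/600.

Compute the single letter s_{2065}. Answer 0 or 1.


(n+1)α + ρ = (2066·337 + 326) / 600 = 696568/600
nα + ρ     = (2065·337 + 326) / 600 = 696231/600
⌈696568/600⌉ = 1161,  ⌈696231/600⌉ = 1161
s_{2065} = 1161 − 1161 = 0

0


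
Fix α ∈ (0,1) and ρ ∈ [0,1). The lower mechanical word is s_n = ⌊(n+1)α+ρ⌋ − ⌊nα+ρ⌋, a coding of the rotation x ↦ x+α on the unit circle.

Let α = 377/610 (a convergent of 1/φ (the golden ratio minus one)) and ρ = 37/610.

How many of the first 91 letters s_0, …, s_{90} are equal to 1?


56

#1s = Σ_{n=0}^{90} s_n = Σ_{n=0}^{90} (⌊(n+1)α+ρ⌋ − ⌊nα+ρ⌋)
the sum telescopes: every ⌊nα+ρ⌋ with 0 < n < 91 appears once with + and once with −, leaving ⌊91α+ρ⌋ − ⌊0·α+ρ⌋
91α + ρ = (91·377 + 37) / 610 = 34344/610
ρ = 37/610
⌊34344/610⌋ = 56,  ⌊37/610⌋ = 0
#1s = 56 − 0 = 56


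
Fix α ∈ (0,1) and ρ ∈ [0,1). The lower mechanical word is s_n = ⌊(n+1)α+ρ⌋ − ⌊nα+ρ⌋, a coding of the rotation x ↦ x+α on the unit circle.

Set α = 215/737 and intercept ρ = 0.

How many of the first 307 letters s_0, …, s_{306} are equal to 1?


#1s = Σ_{n=0}^{306} s_n = Σ_{n=0}^{306} (⌊(n+1)α+ρ⌋ − ⌊nα+ρ⌋)
the sum telescopes: every ⌊nα+ρ⌋ with 0 < n < 307 appears once with + and once with −, leaving ⌊307α+ρ⌋ − ⌊0·α+ρ⌋
307α + ρ = (307·215) / 737 = 66005/737
ρ = 0/737
⌊66005/737⌋ = 89,  ⌊0/737⌋ = 0
#1s = 89 − 0 = 89

89


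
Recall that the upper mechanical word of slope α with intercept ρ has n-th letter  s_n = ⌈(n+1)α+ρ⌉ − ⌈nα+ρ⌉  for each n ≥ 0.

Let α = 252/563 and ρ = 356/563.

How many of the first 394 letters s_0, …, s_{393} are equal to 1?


#1s = Σ_{n=0}^{393} s_n = Σ_{n=0}^{393} (⌈(n+1)α+ρ⌉ − ⌈nα+ρ⌉)
the sum telescopes: every ⌈nα+ρ⌉ with 0 < n < 394 appears once with + and once with −, leaving ⌈394α+ρ⌉ − ⌈0·α+ρ⌉
394α + ρ = (394·252 + 356) / 563 = 99644/563
ρ = 356/563
⌈99644/563⌉ = 177,  ⌈356/563⌉ = 1
#1s = 177 − 1 = 176

176


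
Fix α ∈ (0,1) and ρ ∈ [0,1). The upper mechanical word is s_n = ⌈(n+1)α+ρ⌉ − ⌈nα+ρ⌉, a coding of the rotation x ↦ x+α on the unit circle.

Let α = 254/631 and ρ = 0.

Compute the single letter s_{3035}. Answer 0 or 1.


1

(n+1)α + ρ = (3036·254) / 631 = 771144/631
nα + ρ     = (3035·254) / 631 = 770890/631
⌈771144/631⌉ = 1223,  ⌈770890/631⌉ = 1222
s_{3035} = 1223 − 1222 = 1


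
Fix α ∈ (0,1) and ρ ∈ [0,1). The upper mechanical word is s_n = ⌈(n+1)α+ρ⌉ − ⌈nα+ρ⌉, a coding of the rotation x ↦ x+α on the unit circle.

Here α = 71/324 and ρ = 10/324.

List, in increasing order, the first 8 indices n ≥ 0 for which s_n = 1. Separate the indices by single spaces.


n=0: ⌈81/324⌉−⌈10/324⌉ = 1−1 = 0
n=1: ⌈152/324⌉−⌈81/324⌉ = 1−1 = 0
n=2: ⌈223/324⌉−⌈152/324⌉ = 1−1 = 0
n=3: ⌈294/324⌉−⌈223/324⌉ = 1−1 = 0
n=4: ⌈365/324⌉−⌈294/324⌉ = 2−1 = 1  ← one
n=5: ⌈436/324⌉−⌈365/324⌉ = 2−2 = 0
n=6: ⌈507/324⌉−⌈436/324⌉ = 2−2 = 0
n=7: ⌈578/324⌉−⌈507/324⌉ = 2−2 = 0
n=8: ⌈649/324⌉−⌈578/324⌉ = 3−2 = 1  ← one
n=9: ⌈720/324⌉−⌈649/324⌉ = 3−3 = 0
n=10: ⌈791/324⌉−⌈720/324⌉ = 3−3 = 0
n=11: ⌈862/324⌉−⌈791/324⌉ = 3−3 = 0
n=12: ⌈933/324⌉−⌈862/324⌉ = 3−3 = 0
n=13: ⌈1004/324⌉−⌈933/324⌉ = 4−3 = 1  ← one
n=14: ⌈1075/324⌉−⌈1004/324⌉ = 4−4 = 0
n=15: ⌈1146/324⌉−⌈1075/324⌉ = 4−4 = 0
n=16: ⌈1217/324⌉−⌈1146/324⌉ = 4−4 = 0
n=17: ⌈1288/324⌉−⌈1217/324⌉ = 4−4 = 0
n=18: ⌈1359/324⌉−⌈1288/324⌉ = 5−4 = 1  ← one
n=19: ⌈1430/324⌉−⌈1359/324⌉ = 5−5 = 0
n=20: ⌈1501/324⌉−⌈1430/324⌉ = 5−5 = 0
n=21: ⌈1572/324⌉−⌈1501/324⌉ = 5−5 = 0
n=22: ⌈1643/324⌉−⌈1572/324⌉ = 6−5 = 1  ← one
n=23: ⌈1714/324⌉−⌈1643/324⌉ = 6−6 = 0
n=24: ⌈1785/324⌉−⌈1714/324⌉ = 6−6 = 0
n=25: ⌈1856/324⌉−⌈1785/324⌉ = 6−6 = 0
n=26: ⌈1927/324⌉−⌈1856/324⌉ = 6−6 = 0
n=27: ⌈1998/324⌉−⌈1927/324⌉ = 7−6 = 1  ← one
n=28: ⌈2069/324⌉−⌈1998/324⌉ = 7−7 = 0
n=29: ⌈2140/324⌉−⌈2069/324⌉ = 7−7 = 0
n=30: ⌈2211/324⌉−⌈2140/324⌉ = 7−7 = 0
n=31: ⌈2282/324⌉−⌈2211/324⌉ = 8−7 = 1  ← one
n=32: ⌈2353/324⌉−⌈2282/324⌉ = 8−8 = 0
n=33: ⌈2424/324⌉−⌈2353/324⌉ = 8−8 = 0
n=34: ⌈2495/324⌉−⌈2424/324⌉ = 8−8 = 0
n=35: ⌈2566/324⌉−⌈2495/324⌉ = 8−8 = 0
n=36: ⌈2637/324⌉−⌈2566/324⌉ = 9−8 = 1  ← one
positions of the first 8 ones: 4 8 13 18 22 27 31 36

4 8 13 18 22 27 31 36


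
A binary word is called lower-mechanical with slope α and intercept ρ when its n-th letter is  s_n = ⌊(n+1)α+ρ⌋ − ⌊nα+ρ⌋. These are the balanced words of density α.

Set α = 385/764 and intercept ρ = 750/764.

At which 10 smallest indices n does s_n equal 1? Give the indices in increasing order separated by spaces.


0 2 4 5 7 9 11 13 15 17

n=0: ⌊1135/764⌋−⌊750/764⌋ = 1−0 = 1  ← one
n=1: ⌊1520/764⌋−⌊1135/764⌋ = 1−1 = 0
n=2: ⌊1905/764⌋−⌊1520/764⌋ = 2−1 = 1  ← one
n=3: ⌊2290/764⌋−⌊1905/764⌋ = 2−2 = 0
n=4: ⌊2675/764⌋−⌊2290/764⌋ = 3−2 = 1  ← one
n=5: ⌊3060/764⌋−⌊2675/764⌋ = 4−3 = 1  ← one
n=6: ⌊3445/764⌋−⌊3060/764⌋ = 4−4 = 0
n=7: ⌊3830/764⌋−⌊3445/764⌋ = 5−4 = 1  ← one
n=8: ⌊4215/764⌋−⌊3830/764⌋ = 5−5 = 0
n=9: ⌊4600/764⌋−⌊4215/764⌋ = 6−5 = 1  ← one
n=10: ⌊4985/764⌋−⌊4600/764⌋ = 6−6 = 0
n=11: ⌊5370/764⌋−⌊4985/764⌋ = 7−6 = 1  ← one
n=12: ⌊5755/764⌋−⌊5370/764⌋ = 7−7 = 0
n=13: ⌊6140/764⌋−⌊5755/764⌋ = 8−7 = 1  ← one
n=14: ⌊6525/764⌋−⌊6140/764⌋ = 8−8 = 0
n=15: ⌊6910/764⌋−⌊6525/764⌋ = 9−8 = 1  ← one
n=16: ⌊7295/764⌋−⌊6910/764⌋ = 9−9 = 0
n=17: ⌊7680/764⌋−⌊7295/764⌋ = 10−9 = 1  ← one
positions of the first 10 ones: 0 2 4 5 7 9 11 13 15 17


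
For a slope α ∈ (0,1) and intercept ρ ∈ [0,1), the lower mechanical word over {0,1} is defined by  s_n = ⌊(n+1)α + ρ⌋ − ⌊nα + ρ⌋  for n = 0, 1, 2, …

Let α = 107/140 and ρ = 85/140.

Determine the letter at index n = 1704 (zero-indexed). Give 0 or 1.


1

(n+1)α + ρ = (1705·107 + 85) / 140 = 182520/140
nα + ρ     = (1704·107 + 85) / 140 = 182413/140
⌊182520/140⌋ = 1303,  ⌊182413/140⌋ = 1302
s_{1704} = 1303 − 1302 = 1
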